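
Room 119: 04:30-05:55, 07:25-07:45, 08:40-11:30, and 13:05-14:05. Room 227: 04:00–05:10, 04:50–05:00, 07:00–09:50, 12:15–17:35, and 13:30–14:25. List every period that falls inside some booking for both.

04:30-05:10, 07:25-07:45, 08:40-09:50, 13:05-14:05

Merge the second list: 04:00-05:10, 07:00-09:50, 12:15-17:35.
04:30-05:55 ∩ B → 04:30-05:10.
07:25-07:45 ∩ B → 07:25-07:45.
08:40-11:30 ∩ B → 08:40-09:50.
13:05-14:05 ∩ B → 13:05-14:05.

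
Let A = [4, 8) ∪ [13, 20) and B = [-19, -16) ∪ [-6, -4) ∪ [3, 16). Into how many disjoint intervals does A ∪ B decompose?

A ∪ B = [-19, -16), [-6, -4), [3, 20).
That is 3 disjoint pieces.

3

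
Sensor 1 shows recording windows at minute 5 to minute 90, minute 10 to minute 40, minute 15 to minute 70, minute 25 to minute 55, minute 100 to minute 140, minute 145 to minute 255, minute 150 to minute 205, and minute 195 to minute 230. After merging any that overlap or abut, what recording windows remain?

minute 10 to minute 40 overlaps/touches minute 5 to minute 90 → extend to minute 5 to minute 90.
minute 15 to minute 70 overlaps/touches minute 5 to minute 90 → extend to minute 5 to minute 90.
minute 25 to minute 55 overlaps/touches minute 5 to minute 90 → extend to minute 5 to minute 90.
minute 100 to minute 140 is disjoint → start new block.
minute 145 to minute 255 is disjoint → start new block.
minute 150 to minute 205 overlaps/touches minute 145 to minute 255 → extend to minute 145 to minute 255.
minute 195 to minute 230 overlaps/touches minute 145 to minute 255 → extend to minute 145 to minute 255.

minute 5 to minute 90, minute 100 to minute 140, minute 145 to minute 255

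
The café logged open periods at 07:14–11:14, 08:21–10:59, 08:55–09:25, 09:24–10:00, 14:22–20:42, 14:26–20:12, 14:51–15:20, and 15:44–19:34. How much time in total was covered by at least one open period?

10 h 20 min

Merged: 07:14–11:14, 14:22–20:42.
Lengths: 4 h + 6 h 20 min = 10 h 20 min.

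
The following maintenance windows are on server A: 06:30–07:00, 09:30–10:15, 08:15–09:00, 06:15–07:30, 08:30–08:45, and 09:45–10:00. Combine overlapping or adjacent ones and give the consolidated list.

06:15–07:30, 08:15–09:00, 09:30–10:15

Sort by start: 06:15–07:30, 06:30–07:00, 08:15–09:00, 08:30–08:45, 09:30–10:15, 09:45–10:00.
06:30–07:00 overlaps/touches 06:15–07:30 → extend to 06:15–07:30.
08:15–09:00 is disjoint → start new block.
08:30–08:45 overlaps/touches 08:15–09:00 → extend to 08:15–09:00.
09:30–10:15 is disjoint → start new block.
09:45–10:00 overlaps/touches 09:30–10:15 → extend to 09:30–10:15.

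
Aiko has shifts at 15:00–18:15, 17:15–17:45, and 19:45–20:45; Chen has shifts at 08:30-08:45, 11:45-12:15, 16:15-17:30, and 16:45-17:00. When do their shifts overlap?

A, merged: 15:00–18:15, 19:45–20:45.
B, merged: 08:30–08:45, 11:45–12:15, 16:15–17:30.
15:00–18:15 ∩ B → 16:15–17:30.
19:45–20:45 meets no B interval.

16:15–17:30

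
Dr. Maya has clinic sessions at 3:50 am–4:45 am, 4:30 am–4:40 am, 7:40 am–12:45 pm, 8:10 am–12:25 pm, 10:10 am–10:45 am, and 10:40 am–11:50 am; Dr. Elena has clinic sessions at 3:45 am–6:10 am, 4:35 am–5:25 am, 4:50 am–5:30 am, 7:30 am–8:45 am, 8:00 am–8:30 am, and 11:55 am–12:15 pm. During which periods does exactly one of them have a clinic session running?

A, merged: 3:50 am-4:45 am, 7:40 am-12:45 pm.
B, merged: 3:45 am-6:10 am, 7:30 am-8:45 am, 11:55 am-12:15 pm.
A \ B = 8:45 am-11:55 am, 12:15 pm-12:45 pm.
B \ A = 3:45 am-3:50 am, 4:45 am-6:10 am, 7:30 am-7:40 am.
Union of the two gives the symmetric difference.

3:45 am-3:50 am, 4:45 am-6:10 am, 7:30 am-7:40 am, 8:45 am-11:55 am, 12:15 pm-12:45 pm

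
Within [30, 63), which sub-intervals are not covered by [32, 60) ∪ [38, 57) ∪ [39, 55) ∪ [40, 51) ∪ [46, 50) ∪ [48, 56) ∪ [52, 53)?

[30, 32) ∪ [60, 63)

After merging, the occupied span is [32, 60).
Uncovered inside [30, 63): [30, 32), [60, 63).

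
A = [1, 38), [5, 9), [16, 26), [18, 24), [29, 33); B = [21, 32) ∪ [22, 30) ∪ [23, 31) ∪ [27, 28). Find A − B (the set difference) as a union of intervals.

A, merged: [1, 38).
B, merged: [21, 32).
[1, 38) minus B → [1, 21), [32, 38).

[1, 21) ∪ [32, 38)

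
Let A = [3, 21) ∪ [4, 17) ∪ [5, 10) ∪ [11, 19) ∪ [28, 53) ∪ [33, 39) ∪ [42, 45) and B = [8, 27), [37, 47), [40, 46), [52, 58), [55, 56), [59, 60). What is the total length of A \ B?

19

First set merges to [3, 21), [28, 53).
Second set merges to [8, 27), [37, 47), [52, 58), [59, 60).
A \ B = [3, 8), [28, 37), [47, 52).
Total: 5 + 9 + 5 = 19.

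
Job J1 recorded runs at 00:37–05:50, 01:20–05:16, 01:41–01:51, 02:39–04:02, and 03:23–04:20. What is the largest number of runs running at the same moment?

Walk the sorted start/end points keeping a running depth.
The depth first hits 4 at 03:23.

4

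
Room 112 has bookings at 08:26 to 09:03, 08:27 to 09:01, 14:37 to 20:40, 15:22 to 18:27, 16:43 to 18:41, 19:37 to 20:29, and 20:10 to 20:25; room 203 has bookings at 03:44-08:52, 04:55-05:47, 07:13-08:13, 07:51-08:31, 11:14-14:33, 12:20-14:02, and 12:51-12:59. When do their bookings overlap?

A, merged: 08:26–09:03, 14:37–20:40.
B, merged: 03:44–08:52, 11:14–14:33.
08:26–09:03 ∩ B → 08:26–08:52.
14:37–20:40 meets no B interval.

08:26–08:52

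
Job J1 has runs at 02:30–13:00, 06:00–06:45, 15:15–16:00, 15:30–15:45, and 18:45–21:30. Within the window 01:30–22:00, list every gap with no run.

01:30-02:30, 13:00-15:15, 16:00-18:45, 21:30-22:00

After merging, the occupied span is 02:30-13:00, 15:15-16:00, 18:45-21:30.
Gaps within 01:30-22:00: 01:30-02:30, 13:00-15:15, 16:00-18:45, 21:30-22:00.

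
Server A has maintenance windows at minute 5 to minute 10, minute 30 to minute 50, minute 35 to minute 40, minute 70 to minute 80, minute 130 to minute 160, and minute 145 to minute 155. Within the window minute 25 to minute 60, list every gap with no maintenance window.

The merged coverage is minute 5 to minute 10, minute 30 to minute 50, minute 70 to minute 80, minute 130 to minute 160.
Uncovered inside minute 25 to minute 60: minute 25 to minute 30, minute 50 to minute 60.

minute 25 to minute 30, minute 50 to minute 60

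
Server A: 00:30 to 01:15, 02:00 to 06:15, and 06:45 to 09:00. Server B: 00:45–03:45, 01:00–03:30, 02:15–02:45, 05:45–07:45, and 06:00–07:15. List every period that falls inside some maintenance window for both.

B, merged: 00:45–03:45, 05:45–07:45.
00:30–01:15 overlaps B on 00:45–01:15.
02:00–06:15 overlaps B on 02:00–03:45, 05:45–06:15.
06:45–09:00 overlaps B on 06:45–07:45.

00:45–01:15, 02:00–03:45, 05:45–06:15, 06:45–07:45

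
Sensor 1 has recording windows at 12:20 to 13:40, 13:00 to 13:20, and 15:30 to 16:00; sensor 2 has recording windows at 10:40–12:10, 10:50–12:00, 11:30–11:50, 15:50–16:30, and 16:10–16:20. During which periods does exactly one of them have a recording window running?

A, merged: 12:20–13:40, 15:30–16:00.
B, merged: 10:40–12:10, 15:50–16:30.
A but not B: 12:20–13:40, 15:30–15:50.
B but not A: 10:40–12:10, 16:00–16:30.
Combining gives A △ B.

10:40–12:10, 12:20–13:40, 15:30–15:50, 16:00–16:30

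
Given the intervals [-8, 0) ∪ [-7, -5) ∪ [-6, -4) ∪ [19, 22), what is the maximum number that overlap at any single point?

At -6, 3 of the intervals are simultaneously active.
No point has more.

3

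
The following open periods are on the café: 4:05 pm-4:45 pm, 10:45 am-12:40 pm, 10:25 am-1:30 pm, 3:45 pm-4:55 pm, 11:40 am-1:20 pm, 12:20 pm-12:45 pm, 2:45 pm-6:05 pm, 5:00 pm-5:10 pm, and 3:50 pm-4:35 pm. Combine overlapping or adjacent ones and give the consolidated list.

10:25 am–1:30 pm, 2:45 pm–6:05 pm

Sort by start: 10:25 am–1:30 pm, 10:45 am–12:40 pm, 11:40 am–1:20 pm, 12:20 pm–12:45 pm, 2:45 pm–6:05 pm, 3:45 pm–4:55 pm, 3:50 pm–4:35 pm, 4:05 pm–4:45 pm, 5:00 pm–5:10 pm.
10:45 am–12:40 pm overlaps/touches 10:25 am–1:30 pm → extend to 10:25 am–1:30 pm.
11:40 am–1:20 pm overlaps/touches 10:25 am–1:30 pm → extend to 10:25 am–1:30 pm.
12:20 pm–12:45 pm overlaps/touches 10:25 am–1:30 pm → extend to 10:25 am–1:30 pm.
2:45 pm–6:05 pm is disjoint → start new block.
3:45 pm–4:55 pm overlaps/touches 2:45 pm–6:05 pm → extend to 2:45 pm–6:05 pm.
3:50 pm–4:35 pm overlaps/touches 2:45 pm–6:05 pm → extend to 2:45 pm–6:05 pm.
4:05 pm–4:45 pm overlaps/touches 2:45 pm–6:05 pm → extend to 2:45 pm–6:05 pm.
5:00 pm–5:10 pm overlaps/touches 2:45 pm–6:05 pm → extend to 2:45 pm–6:05 pm.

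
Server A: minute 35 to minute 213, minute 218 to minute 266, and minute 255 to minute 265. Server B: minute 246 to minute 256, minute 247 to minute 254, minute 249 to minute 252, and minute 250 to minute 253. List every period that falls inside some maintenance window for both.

minute 246 to minute 256

A, merged: minute 35 to minute 213, minute 218 to minute 266.
B, merged: minute 246 to minute 256.
minute 35 to minute 213 meets no B interval.
minute 218 to minute 266 ∩ B → minute 246 to minute 256.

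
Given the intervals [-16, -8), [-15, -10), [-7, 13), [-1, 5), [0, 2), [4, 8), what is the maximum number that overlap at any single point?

3

Walk the sorted start/end points keeping a running depth.
The depth first hits 3 at 0.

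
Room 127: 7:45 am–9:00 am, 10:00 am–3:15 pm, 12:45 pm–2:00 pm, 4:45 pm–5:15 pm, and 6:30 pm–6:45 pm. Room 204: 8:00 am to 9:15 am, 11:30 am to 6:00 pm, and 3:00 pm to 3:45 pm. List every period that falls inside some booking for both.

First set merges to 7:45 am-9:00 am, 10:00 am-3:15 pm, 4:45 pm-5:15 pm, 6:30 pm-6:45 pm.
Second set merges to 8:00 am-9:15 am, 11:30 am-6:00 pm.
7:45 am-9:00 am meets the second set on 8:00 am-9:00 am.
10:00 am-3:15 pm meets the second set on 11:30 am-3:15 pm.
4:45 pm-5:15 pm meets the second set on 4:45 pm-5:15 pm.
6:30 pm-6:45 pm: no overlap with the second set.

8:00 am-9:00 am, 11:30 am-3:15 pm, 4:45 pm-5:15 pm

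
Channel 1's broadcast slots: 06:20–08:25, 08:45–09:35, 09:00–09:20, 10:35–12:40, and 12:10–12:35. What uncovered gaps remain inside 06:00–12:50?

06:00–06:20, 08:25–08:45, 09:35–10:35, 12:40–12:50

After merging, the occupied span is 06:20–08:25, 08:45–09:35, 10:35–12:40.
Gaps within 06:00–12:50: 06:00–06:20, 08:25–08:45, 09:35–10:35, 12:40–12:50.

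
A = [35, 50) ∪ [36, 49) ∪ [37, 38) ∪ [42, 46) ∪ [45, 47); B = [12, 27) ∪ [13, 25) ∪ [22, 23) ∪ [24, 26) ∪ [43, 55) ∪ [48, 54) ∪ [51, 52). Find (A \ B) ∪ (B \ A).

Merge the first list: [35, 50).
Merge the second list: [12, 27), [43, 55).
Only in the first: [35, 43).
Only in the second: [12, 27), [50, 55).
Together these are the periods covered by exactly one.

[12, 27) ∪ [35, 43) ∪ [50, 55)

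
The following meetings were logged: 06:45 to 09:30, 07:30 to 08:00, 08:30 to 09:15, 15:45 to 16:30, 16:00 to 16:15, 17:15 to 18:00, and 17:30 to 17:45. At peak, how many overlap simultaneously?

2

Sweep endpoints in order; track running count of active intervals.
Peak of 2 reached at 07:30.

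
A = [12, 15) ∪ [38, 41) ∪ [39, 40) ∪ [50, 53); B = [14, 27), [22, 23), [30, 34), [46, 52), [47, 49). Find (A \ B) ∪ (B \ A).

[12, 14) ∪ [15, 27) ∪ [30, 34) ∪ [38, 41) ∪ [46, 50) ∪ [52, 53)

A, merged: [12, 15), [38, 41), [50, 53).
B, merged: [14, 27), [30, 34), [46, 52).
A \ B = [12, 14), [38, 41), [52, 53).
B \ A = [15, 27), [30, 34), [46, 50).
Union of the two gives the symmetric difference.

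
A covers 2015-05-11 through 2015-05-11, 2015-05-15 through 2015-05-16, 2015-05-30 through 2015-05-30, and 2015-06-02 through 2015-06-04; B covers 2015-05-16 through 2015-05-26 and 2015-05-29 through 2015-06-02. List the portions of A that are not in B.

2015-05-11 through 2015-05-11: nothing removed.
2015-05-15 through 2015-05-16 \ B = 2015-05-15 through 2015-05-15.
2015-05-30 through 2015-05-30: entirely removed.
2015-06-02 through 2015-06-04 \ B = 2015-06-03 through 2015-06-04.

2015-05-11 through 2015-05-11, 2015-05-15 through 2015-05-15, 2015-06-03 through 2015-06-04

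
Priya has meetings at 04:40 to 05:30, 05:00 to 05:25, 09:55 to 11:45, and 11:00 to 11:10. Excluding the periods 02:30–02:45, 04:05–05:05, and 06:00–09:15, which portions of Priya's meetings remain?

05:05–05:30, 09:55–11:45

Merge the first list: 04:40–05:30, 09:55–11:45.
04:40–05:30 \ B = 05:05–05:30.
09:55–11:45: nothing removed.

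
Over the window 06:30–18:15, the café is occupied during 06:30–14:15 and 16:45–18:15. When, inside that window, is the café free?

The merged coverage is 06:30–14:15, 16:45–18:15.
Complement within 06:30–18:15: 14:15–16:45.

14:15–16:45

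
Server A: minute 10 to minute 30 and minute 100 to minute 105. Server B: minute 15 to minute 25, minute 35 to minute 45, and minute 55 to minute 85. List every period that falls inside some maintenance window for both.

minute 15 to minute 25

minute 10 to minute 30 meets the second set on minute 15 to minute 25.
minute 100 to minute 105: no overlap with the second set.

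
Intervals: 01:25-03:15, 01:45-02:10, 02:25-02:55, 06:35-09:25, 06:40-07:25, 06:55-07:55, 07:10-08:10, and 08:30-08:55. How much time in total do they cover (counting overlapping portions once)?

4 h 40 min

Merged: 01:25-03:15, 06:35-09:25.
Lengths: 1 h 50 min + 2 h 50 min = 4 h 40 min.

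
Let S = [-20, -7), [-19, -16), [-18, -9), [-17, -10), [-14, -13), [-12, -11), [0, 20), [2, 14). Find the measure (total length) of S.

Merged: [-20, -7), [0, 20).
Lengths: 13 + 20 = 33.

33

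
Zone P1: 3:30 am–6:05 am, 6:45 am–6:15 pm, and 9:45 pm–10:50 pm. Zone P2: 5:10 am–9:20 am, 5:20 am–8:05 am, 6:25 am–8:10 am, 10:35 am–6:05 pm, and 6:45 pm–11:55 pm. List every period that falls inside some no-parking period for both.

5:10 am–6:05 am, 6:45 am–9:20 am, 10:35 am–6:05 pm, 9:45 pm–10:50 pm

B, merged: 5:10 am–9:20 am, 10:35 am–6:05 pm, 6:45 pm–11:55 pm.
3:30 am–6:05 am overlaps B on 5:10 am–6:05 am.
6:45 am–6:15 pm overlaps B on 6:45 am–9:20 am, 10:35 am–6:05 pm.
9:45 pm–10:50 pm overlaps B on 9:45 pm–10:50 pm.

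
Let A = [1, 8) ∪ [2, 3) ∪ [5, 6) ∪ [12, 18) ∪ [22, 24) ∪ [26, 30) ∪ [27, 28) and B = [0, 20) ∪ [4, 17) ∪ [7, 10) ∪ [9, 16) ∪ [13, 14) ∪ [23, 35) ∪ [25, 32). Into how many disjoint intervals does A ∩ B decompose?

4

Merge the first list: [1, 8), [12, 18), [22, 24), [26, 30).
Merge the second list: [0, 20), [23, 35).
A ∩ B = [1, 8), [12, 18), [23, 24), [26, 30).
That is 4 disjoint pieces.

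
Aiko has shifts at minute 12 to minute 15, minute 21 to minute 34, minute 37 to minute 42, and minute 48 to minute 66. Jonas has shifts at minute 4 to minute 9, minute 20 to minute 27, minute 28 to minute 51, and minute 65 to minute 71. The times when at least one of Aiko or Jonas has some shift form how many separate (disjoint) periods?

3

A ∪ B = minute 4 to minute 9, minute 12 to minute 15, minute 20 to minute 71.
That is 3 disjoint pieces.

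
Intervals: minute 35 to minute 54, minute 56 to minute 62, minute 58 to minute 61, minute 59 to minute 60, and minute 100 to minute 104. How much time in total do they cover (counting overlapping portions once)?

29 minutes

Merged: minute 35 to minute 54, minute 56 to minute 62, minute 100 to minute 104.
Lengths: 19 minutes + 6 minutes + 4 minutes = 29 minutes.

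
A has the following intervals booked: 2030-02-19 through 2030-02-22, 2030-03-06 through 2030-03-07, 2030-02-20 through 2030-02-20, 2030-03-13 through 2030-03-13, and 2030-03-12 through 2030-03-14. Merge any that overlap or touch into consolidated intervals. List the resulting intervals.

2030-02-19 through 2030-02-22, 2030-03-06 through 2030-03-07, 2030-03-12 through 2030-03-14

Sort by start: 2030-02-19 through 2030-02-22, 2030-02-20 through 2030-02-20, 2030-03-06 through 2030-03-07, 2030-03-12 through 2030-03-14, 2030-03-13 through 2030-03-13.
2030-02-20 through 2030-02-20 overlaps/touches 2030-02-19 through 2030-02-22 → extend to 2030-02-19 through 2030-02-22.
2030-03-06 through 2030-03-07 is disjoint → start new block.
2030-03-12 through 2030-03-14 is disjoint → start new block.
2030-03-13 through 2030-03-13 overlaps/touches 2030-03-12 through 2030-03-14 → extend to 2030-03-12 through 2030-03-14.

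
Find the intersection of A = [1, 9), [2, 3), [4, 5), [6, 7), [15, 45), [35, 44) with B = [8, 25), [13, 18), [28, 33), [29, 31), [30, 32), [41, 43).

[8, 9) ∪ [15, 25) ∪ [28, 33) ∪ [41, 43)

A, merged: [1, 9), [15, 45).
B, merged: [8, 25), [28, 33), [41, 43).
[1, 9) overlaps B on [8, 9).
[15, 45) overlaps B on [15, 25), [28, 33), [41, 43).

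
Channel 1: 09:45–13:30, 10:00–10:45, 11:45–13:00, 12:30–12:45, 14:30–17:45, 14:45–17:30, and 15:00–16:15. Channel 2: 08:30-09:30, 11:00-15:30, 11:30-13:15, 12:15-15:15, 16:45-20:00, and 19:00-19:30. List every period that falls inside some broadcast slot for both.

Merge the first list: 09:45–13:30, 14:30–17:45.
Merge the second list: 08:30–09:30, 11:00–15:30, 16:45–20:00.
09:45–13:30 meets the second set on 11:00–13:30.
14:30–17:45 meets the second set on 14:30–15:30, 16:45–17:45.

11:00–13:30, 14:30–15:30, 16:45–17:45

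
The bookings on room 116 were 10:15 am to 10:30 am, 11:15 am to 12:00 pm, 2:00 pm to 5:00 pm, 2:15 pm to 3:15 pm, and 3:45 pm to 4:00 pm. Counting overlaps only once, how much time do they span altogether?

4 h

Merged: 10:15 am-10:30 am, 11:15 am-12:00 pm, 2:00 pm-5:00 pm.
Lengths: 15 min + 45 min + 3 h = 4 h.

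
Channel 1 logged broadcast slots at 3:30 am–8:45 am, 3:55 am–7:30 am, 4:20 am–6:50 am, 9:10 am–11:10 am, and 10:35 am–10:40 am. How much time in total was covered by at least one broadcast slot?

7 h 15 min

Merged: 3:30 am–8:45 am, 9:10 am–11:10 am.
Lengths: 5 h 15 min + 2 h = 7 h 15 min.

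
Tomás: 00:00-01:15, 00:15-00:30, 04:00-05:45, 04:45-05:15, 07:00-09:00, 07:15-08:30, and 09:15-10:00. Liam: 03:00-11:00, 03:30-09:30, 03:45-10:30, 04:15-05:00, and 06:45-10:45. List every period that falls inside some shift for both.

04:00-05:45, 07:00-09:00, 09:15-10:00

A, merged: 00:00-01:15, 04:00-05:45, 07:00-09:00, 09:15-10:00.
B, merged: 03:00-11:00.
00:00-01:15: no overlap with the second set.
04:00-05:45 meets the second set on 04:00-05:45.
07:00-09:00 meets the second set on 07:00-09:00.
09:15-10:00 meets the second set on 09:15-10:00.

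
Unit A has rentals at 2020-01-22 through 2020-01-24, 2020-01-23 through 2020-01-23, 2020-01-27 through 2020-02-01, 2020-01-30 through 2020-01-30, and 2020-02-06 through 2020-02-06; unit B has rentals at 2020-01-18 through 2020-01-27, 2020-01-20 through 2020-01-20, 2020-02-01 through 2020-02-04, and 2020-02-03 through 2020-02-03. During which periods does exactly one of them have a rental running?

A, merged: 2020-01-22 through 2020-01-24, 2020-01-27 through 2020-02-01, 2020-02-06 through 2020-02-06.
B, merged: 2020-01-18 through 2020-01-27, 2020-02-01 through 2020-02-04.
A \ B = 2020-01-28 through 2020-01-31, 2020-02-06 through 2020-02-06.
B \ A = 2020-01-18 through 2020-01-21, 2020-01-25 through 2020-01-26, 2020-02-02 through 2020-02-04.
Union of the two gives the symmetric difference.

2020-01-18 through 2020-01-21, 2020-01-25 through 2020-01-26, 2020-01-28 through 2020-01-31, 2020-02-02 through 2020-02-04, 2020-02-06 through 2020-02-06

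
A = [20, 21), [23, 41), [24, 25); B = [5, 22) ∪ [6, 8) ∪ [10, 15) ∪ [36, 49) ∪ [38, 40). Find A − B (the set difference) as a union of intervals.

[23, 36)

Merge the first list: [20, 21), [23, 41).
Merge the second list: [5, 22), [36, 49).
[20, 21): fully covered by B → removed.
[23, 41) minus B → [23, 36).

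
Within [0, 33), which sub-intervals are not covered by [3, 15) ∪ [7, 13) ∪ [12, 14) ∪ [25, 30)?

Covered (merged): [3, 15), [25, 30).
Uncovered inside [0, 33): [0, 3), [15, 25), [30, 33).

[0, 3) ∪ [15, 25) ∪ [30, 33)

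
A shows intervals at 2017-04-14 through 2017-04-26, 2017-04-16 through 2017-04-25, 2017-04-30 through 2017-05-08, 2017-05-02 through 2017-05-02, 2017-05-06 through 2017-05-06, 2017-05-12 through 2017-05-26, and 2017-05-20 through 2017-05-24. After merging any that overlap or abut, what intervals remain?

2017-04-14 through 2017-04-26, 2017-04-30 through 2017-05-08, 2017-05-12 through 2017-05-26

2017-04-16 through 2017-04-25 overlaps/touches 2017-04-14 through 2017-04-26 → extend to 2017-04-14 through 2017-04-26.
2017-04-30 through 2017-05-08 is disjoint → start new block.
2017-05-02 through 2017-05-02 overlaps/touches 2017-04-30 through 2017-05-08 → extend to 2017-04-30 through 2017-05-08.
2017-05-06 through 2017-05-06 overlaps/touches 2017-04-30 through 2017-05-08 → extend to 2017-04-30 through 2017-05-08.
2017-05-12 through 2017-05-26 is disjoint → start new block.
2017-05-20 through 2017-05-24 overlaps/touches 2017-05-12 through 2017-05-26 → extend to 2017-05-12 through 2017-05-26.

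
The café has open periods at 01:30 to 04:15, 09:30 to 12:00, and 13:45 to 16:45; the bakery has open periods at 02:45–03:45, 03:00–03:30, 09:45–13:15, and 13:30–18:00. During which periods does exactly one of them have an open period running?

Second set merges to 02:45–03:45, 09:45–13:15, 13:30–18:00.
Only in the first: 01:30–02:45, 03:45–04:15, 09:30–09:45.
Only in the second: 12:00–13:15, 13:30–13:45, 16:45–18:00.
Together these are the periods covered by exactly one.

01:30–02:45, 03:45–04:15, 09:30–09:45, 12:00–13:15, 13:30–13:45, 16:45–18:00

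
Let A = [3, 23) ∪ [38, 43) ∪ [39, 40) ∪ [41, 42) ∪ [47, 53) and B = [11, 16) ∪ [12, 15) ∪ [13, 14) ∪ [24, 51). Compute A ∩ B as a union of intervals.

First set merges to [3, 23), [38, 43), [47, 53).
Second set merges to [11, 16), [24, 51).
[3, 23) meets the second set on [11, 16).
[38, 43) meets the second set on [38, 43).
[47, 53) meets the second set on [47, 51).

[11, 16) ∪ [38, 43) ∪ [47, 51)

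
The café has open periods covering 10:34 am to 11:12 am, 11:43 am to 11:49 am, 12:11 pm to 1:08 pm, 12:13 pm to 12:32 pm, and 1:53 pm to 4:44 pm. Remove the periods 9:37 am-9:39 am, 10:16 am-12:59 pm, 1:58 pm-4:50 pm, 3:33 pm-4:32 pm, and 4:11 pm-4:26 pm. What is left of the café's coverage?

12:59 pm–1:08 pm, 1:53 pm–1:58 pm

First set merges to 10:34 am–11:12 am, 11:43 am–11:49 am, 12:11 pm–1:08 pm, 1:53 pm–4:44 pm.
Second set merges to 9:37 am–9:39 am, 10:16 am–12:59 pm, 1:58 pm–4:50 pm.
10:34 am–11:12 am: entirely removed.
11:43 am–11:49 am: entirely removed.
12:11 pm–1:08 pm \ B = 12:59 pm–1:08 pm.
1:53 pm–4:44 pm \ B = 1:53 pm–1:58 pm.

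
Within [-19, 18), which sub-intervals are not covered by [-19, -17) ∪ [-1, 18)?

After merging, the occupied span is [-19, -17), [-1, 18).
Uncovered inside [-19, 18): [-17, -1).

[-17, -1)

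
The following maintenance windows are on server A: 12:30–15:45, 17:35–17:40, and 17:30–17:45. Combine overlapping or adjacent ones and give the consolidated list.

12:30-15:45, 17:30-17:45

Sort by start: 12:30-15:45, 17:30-17:45, 17:35-17:40.
17:30-17:45 is disjoint → start new block.
17:35-17:40 overlaps/touches 17:30-17:45 → extend to 17:30-17:45.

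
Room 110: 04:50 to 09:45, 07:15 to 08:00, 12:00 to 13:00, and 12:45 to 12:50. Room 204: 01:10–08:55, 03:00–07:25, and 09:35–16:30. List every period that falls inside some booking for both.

04:50–08:55, 09:35–09:45, 12:00–13:00

First set merges to 04:50–09:45, 12:00–13:00.
Second set merges to 01:10–08:55, 09:35–16:30.
04:50–09:45 ∩ B → 04:50–08:55, 09:35–09:45.
12:00–13:00 ∩ B → 12:00–13:00.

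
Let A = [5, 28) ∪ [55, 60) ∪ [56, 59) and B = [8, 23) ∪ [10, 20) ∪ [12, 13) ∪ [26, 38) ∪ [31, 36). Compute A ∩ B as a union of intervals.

[8, 23) ∪ [26, 28)

Merge the first list: [5, 28), [55, 60).
Merge the second list: [8, 23), [26, 38).
[5, 28) ∩ B → [8, 23), [26, 28).
[55, 60) meets no B interval.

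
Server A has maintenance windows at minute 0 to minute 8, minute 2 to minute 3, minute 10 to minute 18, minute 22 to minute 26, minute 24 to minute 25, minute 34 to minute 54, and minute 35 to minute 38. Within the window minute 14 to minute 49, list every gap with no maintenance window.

Covered (merged): minute 0 to minute 8, minute 10 to minute 18, minute 22 to minute 26, minute 34 to minute 54.
Gaps within minute 14 to minute 49: minute 18 to minute 22, minute 26 to minute 34.

minute 18 to minute 22, minute 26 to minute 34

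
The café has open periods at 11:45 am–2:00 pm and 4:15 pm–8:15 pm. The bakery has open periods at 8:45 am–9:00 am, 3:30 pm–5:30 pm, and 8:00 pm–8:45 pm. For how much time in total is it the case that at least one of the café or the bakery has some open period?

A ∪ B = 8:45 am–9:00 am, 11:45 am–2:00 pm, 3:30 pm–8:45 pm.
Total: 15 min + 2 h 15 min + 5 h 15 min = 7 h 45 min.

7 h 45 min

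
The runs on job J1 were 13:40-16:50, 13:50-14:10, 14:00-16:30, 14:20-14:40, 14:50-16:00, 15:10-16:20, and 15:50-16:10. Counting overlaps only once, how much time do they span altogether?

Merged: 13:40–16:50.
Length: 3 h 10 min.

3 h 10 min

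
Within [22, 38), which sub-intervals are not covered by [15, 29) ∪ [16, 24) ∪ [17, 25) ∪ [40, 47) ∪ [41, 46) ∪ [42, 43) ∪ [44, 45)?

Covered (merged): [15, 29), [40, 47).
Complement within [22, 38): [29, 38).

[29, 38)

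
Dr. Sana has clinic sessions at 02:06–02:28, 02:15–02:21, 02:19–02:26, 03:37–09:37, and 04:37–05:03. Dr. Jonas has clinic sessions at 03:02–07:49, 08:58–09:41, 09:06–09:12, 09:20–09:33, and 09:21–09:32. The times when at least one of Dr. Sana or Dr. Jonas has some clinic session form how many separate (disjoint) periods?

A, merged: 02:06-02:28, 03:37-09:37.
B, merged: 03:02-07:49, 08:58-09:41.
A ∪ B = 02:06-02:28, 03:02-09:41.
That is 2 disjoint pieces.

2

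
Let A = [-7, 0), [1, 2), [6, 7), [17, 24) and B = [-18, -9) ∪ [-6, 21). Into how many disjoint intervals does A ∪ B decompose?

2

A ∪ B = [-18, -9), [-7, 24).
That is 2 disjoint pieces.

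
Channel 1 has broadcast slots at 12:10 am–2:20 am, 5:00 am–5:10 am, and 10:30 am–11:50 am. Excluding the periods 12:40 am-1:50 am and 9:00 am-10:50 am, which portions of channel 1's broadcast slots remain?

12:10 am-12:40 am, 1:50 am-2:20 am, 5:00 am-5:10 am, 10:50 am-11:50 am

12:10 am-2:20 am minus B → 12:10 am-12:40 am, 1:50 am-2:20 am.
5:00 am-5:10 am: no B overlap → unchanged.
10:30 am-11:50 am minus B → 10:50 am-11:50 am.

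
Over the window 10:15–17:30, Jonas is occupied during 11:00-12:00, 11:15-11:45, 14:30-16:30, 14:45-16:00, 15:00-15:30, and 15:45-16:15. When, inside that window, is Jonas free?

Covered (merged): 11:00–12:00, 14:30–16:30.
Complement within 10:15–17:30: 10:15–11:00, 12:00–14:30, 16:30–17:30.

10:15–11:00, 12:00–14:30, 16:30–17:30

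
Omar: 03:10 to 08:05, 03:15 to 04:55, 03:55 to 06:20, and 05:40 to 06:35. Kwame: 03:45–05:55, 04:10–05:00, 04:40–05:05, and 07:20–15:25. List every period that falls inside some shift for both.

03:45-05:55, 07:20-08:05

Merge the first list: 03:10-08:05.
Merge the second list: 03:45-05:55, 07:20-15:25.
03:10-08:05 meets the second set on 03:45-05:55, 07:20-08:05.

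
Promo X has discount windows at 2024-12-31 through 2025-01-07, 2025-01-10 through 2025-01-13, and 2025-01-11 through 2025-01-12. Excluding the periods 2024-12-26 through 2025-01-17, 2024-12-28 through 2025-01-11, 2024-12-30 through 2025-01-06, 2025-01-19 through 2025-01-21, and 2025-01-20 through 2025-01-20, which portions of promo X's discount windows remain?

A, merged: 2024-12-31 through 2025-01-07, 2025-01-10 through 2025-01-13.
B, merged: 2024-12-26 through 2025-01-17, 2025-01-19 through 2025-01-21.
2024-12-31 through 2025-01-07 lies entirely inside B → drops out.
2025-01-10 through 2025-01-13 lies entirely inside B → drops out.

none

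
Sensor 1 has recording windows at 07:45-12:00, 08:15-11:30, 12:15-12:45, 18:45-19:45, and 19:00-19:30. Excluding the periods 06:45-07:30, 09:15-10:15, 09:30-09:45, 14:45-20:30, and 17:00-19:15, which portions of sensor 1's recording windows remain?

07:45-09:15, 10:15-12:00, 12:15-12:45

Merge the first list: 07:45-12:00, 12:15-12:45, 18:45-19:45.
Merge the second list: 06:45-07:30, 09:15-10:15, 14:45-20:30.
07:45-12:00 minus B → 07:45-09:15, 10:15-12:00.
12:15-12:45: no B overlap → unchanged.
18:45-19:45: fully covered by B → removed.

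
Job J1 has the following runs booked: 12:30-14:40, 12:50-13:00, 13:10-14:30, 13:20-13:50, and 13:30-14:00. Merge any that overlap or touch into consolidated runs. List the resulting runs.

12:50-13:00 overlaps/touches 12:30-14:40 → extend to 12:30-14:40.
13:10-14:30 overlaps/touches 12:30-14:40 → extend to 12:30-14:40.
13:20-13:50 overlaps/touches 12:30-14:40 → extend to 12:30-14:40.
13:30-14:00 overlaps/touches 12:30-14:40 → extend to 12:30-14:40.

12:30-14:40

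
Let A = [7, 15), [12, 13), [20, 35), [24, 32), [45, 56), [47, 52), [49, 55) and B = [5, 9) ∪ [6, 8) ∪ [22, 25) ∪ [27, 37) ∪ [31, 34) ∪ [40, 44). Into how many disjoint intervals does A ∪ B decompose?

A, merged: [7, 15), [20, 35), [45, 56).
B, merged: [5, 9), [22, 25), [27, 37), [40, 44).
A ∪ B = [5, 15), [20, 37), [40, 44), [45, 56).
That is 4 disjoint pieces.

4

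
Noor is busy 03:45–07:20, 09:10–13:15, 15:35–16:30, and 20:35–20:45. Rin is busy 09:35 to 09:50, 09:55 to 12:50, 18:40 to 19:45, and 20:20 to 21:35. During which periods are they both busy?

03:45–07:20: no overlap with the second set.
09:10–13:15 meets the second set on 09:35–09:50, 09:55–12:50.
15:35–16:30: no overlap with the second set.
20:35–20:45 meets the second set on 20:35–20:45.

09:35–09:50, 09:55–12:50, 20:35–20:45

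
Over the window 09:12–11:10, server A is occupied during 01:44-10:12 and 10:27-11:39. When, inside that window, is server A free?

10:12–10:27

After merging, the occupied span is 01:44–10:12, 10:27–11:39.
Complement within 09:12–11:10: 10:12–10:27.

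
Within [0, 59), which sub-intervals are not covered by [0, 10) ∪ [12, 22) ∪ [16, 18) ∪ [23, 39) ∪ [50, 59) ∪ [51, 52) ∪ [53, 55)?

[10, 12) ∪ [22, 23) ∪ [39, 50)

After merging, the occupied span is [0, 10), [12, 22), [23, 39), [50, 59).
Uncovered inside [0, 59): [10, 12), [22, 23), [39, 50).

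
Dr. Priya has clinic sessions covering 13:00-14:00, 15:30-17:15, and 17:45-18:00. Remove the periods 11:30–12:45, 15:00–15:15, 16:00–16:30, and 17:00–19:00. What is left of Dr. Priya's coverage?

13:00-14:00, 15:30-16:00, 16:30-17:00

13:00-14:00: no B overlap → unchanged.
15:30-17:15 minus B → 15:30-16:00, 16:30-17:00.
17:45-18:00: fully covered by B → removed.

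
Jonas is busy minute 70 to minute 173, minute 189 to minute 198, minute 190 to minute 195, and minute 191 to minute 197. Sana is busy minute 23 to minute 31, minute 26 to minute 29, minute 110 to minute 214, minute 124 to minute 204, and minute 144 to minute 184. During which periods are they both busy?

A, merged: minute 70 to minute 173, minute 189 to minute 198.
B, merged: minute 23 to minute 31, minute 110 to minute 214.
minute 70 to minute 173 meets the second set on minute 110 to minute 173.
minute 189 to minute 198 meets the second set on minute 189 to minute 198.

minute 110 to minute 173, minute 189 to minute 198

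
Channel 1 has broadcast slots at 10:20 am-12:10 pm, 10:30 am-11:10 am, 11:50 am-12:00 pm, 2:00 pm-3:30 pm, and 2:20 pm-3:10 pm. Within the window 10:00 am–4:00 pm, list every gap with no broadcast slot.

10:00 am–10:20 am, 12:10 pm–2:00 pm, 3:30 pm–4:00 pm

The merged coverage is 10:20 am–12:10 pm, 2:00 pm–3:30 pm.
Uncovered inside 10:00 am–4:00 pm: 10:00 am–10:20 am, 12:10 pm–2:00 pm, 3:30 pm–4:00 pm.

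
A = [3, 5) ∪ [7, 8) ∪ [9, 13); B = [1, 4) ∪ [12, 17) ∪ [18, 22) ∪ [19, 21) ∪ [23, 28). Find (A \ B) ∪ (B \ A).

B, merged: [1, 4), [12, 17), [18, 22), [23, 28).
Only in the first: [4, 5), [7, 8), [9, 12).
Only in the second: [1, 3), [13, 17), [18, 22), [23, 28).
Together these are the periods covered by exactly one.

[1, 3) ∪ [4, 5) ∪ [7, 8) ∪ [9, 12) ∪ [13, 17) ∪ [18, 22) ∪ [23, 28)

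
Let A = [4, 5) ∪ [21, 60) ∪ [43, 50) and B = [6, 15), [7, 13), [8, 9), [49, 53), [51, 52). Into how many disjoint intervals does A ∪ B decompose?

First set merges to [4, 5), [21, 60).
Second set merges to [6, 15), [49, 53).
A ∪ B = [4, 5), [6, 15), [21, 60).
That is 3 disjoint pieces.

3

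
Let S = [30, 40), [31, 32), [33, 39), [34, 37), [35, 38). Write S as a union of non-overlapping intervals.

[30, 40)

[31, 32) overlaps/touches [30, 40) → extend to [30, 40).
[33, 39) overlaps/touches [30, 40) → extend to [30, 40).
[34, 37) overlaps/touches [30, 40) → extend to [30, 40).
[35, 38) overlaps/touches [30, 40) → extend to [30, 40).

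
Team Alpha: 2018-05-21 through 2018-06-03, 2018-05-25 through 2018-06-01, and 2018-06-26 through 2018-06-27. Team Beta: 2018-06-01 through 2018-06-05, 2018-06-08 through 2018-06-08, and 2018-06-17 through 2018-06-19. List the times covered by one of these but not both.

2018-05-21 through 2018-05-31, 2018-06-04 through 2018-06-05, 2018-06-08 through 2018-06-08, 2018-06-17 through 2018-06-19, 2018-06-26 through 2018-06-27

Merge the first list: 2018-05-21 through 2018-06-03, 2018-06-26 through 2018-06-27.
A but not B: 2018-05-21 through 2018-05-31, 2018-06-26 through 2018-06-27.
B but not A: 2018-06-04 through 2018-06-05, 2018-06-08 through 2018-06-08, 2018-06-17 through 2018-06-19.
Combining gives A △ B.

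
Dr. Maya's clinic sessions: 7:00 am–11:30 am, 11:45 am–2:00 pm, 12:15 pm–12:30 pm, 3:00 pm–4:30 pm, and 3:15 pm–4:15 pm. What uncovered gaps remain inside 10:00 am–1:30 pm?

The merged coverage is 7:00 am–11:30 am, 11:45 am–2:00 pm, 3:00 pm–4:30 pm.
Complement within 10:00 am–1:30 pm: 11:30 am–11:45 am.

11:30 am–11:45 am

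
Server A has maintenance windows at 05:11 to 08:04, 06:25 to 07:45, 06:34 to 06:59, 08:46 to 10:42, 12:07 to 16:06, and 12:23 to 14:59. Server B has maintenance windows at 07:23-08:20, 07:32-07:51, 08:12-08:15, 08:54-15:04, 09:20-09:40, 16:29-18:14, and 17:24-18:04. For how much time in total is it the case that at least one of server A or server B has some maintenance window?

12 h 14 min

A, merged: 05:11-08:04, 08:46-10:42, 12:07-16:06.
B, merged: 07:23-08:20, 08:54-15:04, 16:29-18:14.
A ∪ B = 05:11-08:20, 08:46-16:06, 16:29-18:14.
Total: 3 h 9 min + 7 h 20 min + 1 h 45 min = 12 h 14 min.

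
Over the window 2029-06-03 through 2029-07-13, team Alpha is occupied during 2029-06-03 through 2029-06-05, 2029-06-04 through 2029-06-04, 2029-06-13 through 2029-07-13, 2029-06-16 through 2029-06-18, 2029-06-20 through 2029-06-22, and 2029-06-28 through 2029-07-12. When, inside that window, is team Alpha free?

Covered (merged): 2029-06-03 through 2029-06-05, 2029-06-13 through 2029-07-13.
Uncovered inside 2029-06-03 through 2029-07-13: 2029-06-06 through 2029-06-12.

2029-06-06 through 2029-06-12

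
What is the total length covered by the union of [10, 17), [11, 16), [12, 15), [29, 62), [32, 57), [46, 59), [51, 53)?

Merged: [10, 17), [29, 62).
Lengths: 7 + 33 = 40.

40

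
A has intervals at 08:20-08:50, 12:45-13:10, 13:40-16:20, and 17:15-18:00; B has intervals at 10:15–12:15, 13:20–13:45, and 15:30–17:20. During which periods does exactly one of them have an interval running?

08:20–08:50, 10:15–12:15, 12:45–13:10, 13:20–13:40, 13:45–15:30, 16:20–17:15, 17:20–18:00

Only in the first: 08:20–08:50, 12:45–13:10, 13:45–15:30, 17:20–18:00.
Only in the second: 10:15–12:15, 13:20–13:40, 16:20–17:15.
Together these are the periods covered by exactly one.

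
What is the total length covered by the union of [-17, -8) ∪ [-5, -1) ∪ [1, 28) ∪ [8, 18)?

40

Merged: [-17, -8), [-5, -1), [1, 28).
Lengths: 9 + 4 + 27 = 40.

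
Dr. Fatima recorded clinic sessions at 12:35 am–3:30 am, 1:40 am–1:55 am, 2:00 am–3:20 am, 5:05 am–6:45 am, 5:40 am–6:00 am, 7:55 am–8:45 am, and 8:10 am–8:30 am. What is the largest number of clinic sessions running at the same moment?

Walk the sorted start/end points keeping a running depth.
The depth first hits 2 at 1:40 am.

2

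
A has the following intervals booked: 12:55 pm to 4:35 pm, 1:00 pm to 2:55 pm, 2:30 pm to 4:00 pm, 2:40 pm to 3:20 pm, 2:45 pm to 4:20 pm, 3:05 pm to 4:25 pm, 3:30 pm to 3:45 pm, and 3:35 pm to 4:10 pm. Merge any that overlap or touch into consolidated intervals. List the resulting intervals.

12:55 pm-4:35 pm

1:00 pm-2:55 pm overlaps/touches 12:55 pm-4:35 pm → extend to 12:55 pm-4:35 pm.
2:30 pm-4:00 pm overlaps/touches 12:55 pm-4:35 pm → extend to 12:55 pm-4:35 pm.
2:40 pm-3:20 pm overlaps/touches 12:55 pm-4:35 pm → extend to 12:55 pm-4:35 pm.
2:45 pm-4:20 pm overlaps/touches 12:55 pm-4:35 pm → extend to 12:55 pm-4:35 pm.
3:05 pm-4:25 pm overlaps/touches 12:55 pm-4:35 pm → extend to 12:55 pm-4:35 pm.
3:30 pm-3:45 pm overlaps/touches 12:55 pm-4:35 pm → extend to 12:55 pm-4:35 pm.
3:35 pm-4:10 pm overlaps/touches 12:55 pm-4:35 pm → extend to 12:55 pm-4:35 pm.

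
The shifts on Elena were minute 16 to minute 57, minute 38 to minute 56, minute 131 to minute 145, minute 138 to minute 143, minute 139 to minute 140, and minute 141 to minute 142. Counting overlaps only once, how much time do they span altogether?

55 minutes

Merged: minute 16 to minute 57, minute 131 to minute 145.
Lengths: 41 minutes + 14 minutes = 55 minutes.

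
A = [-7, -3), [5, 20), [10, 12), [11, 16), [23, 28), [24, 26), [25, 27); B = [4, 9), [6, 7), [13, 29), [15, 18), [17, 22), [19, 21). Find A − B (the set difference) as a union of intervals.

A, merged: [-7, -3), [5, 20), [23, 28).
B, merged: [4, 9), [13, 29).
[-7, -3): no B overlap → unchanged.
[5, 20) minus B → [9, 13).
[23, 28): fully covered by B → removed.

[-7, -3) ∪ [9, 13)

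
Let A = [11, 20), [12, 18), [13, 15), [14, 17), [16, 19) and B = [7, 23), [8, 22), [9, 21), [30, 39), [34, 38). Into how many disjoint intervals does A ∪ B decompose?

2

Merge the first list: [11, 20).
Merge the second list: [7, 23), [30, 39).
A ∪ B = [7, 23), [30, 39).
That is 2 disjoint pieces.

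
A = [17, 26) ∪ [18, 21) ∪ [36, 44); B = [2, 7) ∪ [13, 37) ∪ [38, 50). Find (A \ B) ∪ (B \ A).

First set merges to [17, 26), [36, 44).
A \ B = [37, 38).
B \ A = [2, 7), [13, 17), [26, 36), [44, 50).
Union of the two gives the symmetric difference.

[2, 7) ∪ [13, 17) ∪ [26, 36) ∪ [37, 38) ∪ [44, 50)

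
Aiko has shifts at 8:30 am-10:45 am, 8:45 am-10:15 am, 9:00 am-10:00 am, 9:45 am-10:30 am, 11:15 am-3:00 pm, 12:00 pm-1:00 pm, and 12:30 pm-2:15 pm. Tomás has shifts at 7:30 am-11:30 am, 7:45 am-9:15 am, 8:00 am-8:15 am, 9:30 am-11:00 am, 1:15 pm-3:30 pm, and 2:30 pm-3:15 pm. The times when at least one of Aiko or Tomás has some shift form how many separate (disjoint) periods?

1

A, merged: 8:30 am–10:45 am, 11:15 am–3:00 pm.
B, merged: 7:30 am–11:30 am, 1:15 pm–3:30 pm.
A ∪ B = 7:30 am–3:30 pm.
That is 1 disjoint piece.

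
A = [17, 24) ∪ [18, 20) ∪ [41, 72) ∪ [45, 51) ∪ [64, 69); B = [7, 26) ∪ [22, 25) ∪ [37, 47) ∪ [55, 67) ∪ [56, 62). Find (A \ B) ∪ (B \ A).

[7, 17) ∪ [24, 26) ∪ [37, 41) ∪ [47, 55) ∪ [67, 72)

A, merged: [17, 24), [41, 72).
B, merged: [7, 26), [37, 47), [55, 67).
Only in the first: [47, 55), [67, 72).
Only in the second: [7, 17), [24, 26), [37, 41).
Together these are the periods covered by exactly one.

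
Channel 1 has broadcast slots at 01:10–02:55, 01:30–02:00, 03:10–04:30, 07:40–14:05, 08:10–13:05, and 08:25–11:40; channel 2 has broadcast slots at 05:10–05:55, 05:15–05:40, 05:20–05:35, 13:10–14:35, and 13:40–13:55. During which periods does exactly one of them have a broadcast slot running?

A, merged: 01:10–02:55, 03:10–04:30, 07:40–14:05.
B, merged: 05:10–05:55, 13:10–14:35.
A \ B = 01:10–02:55, 03:10–04:30, 07:40–13:10.
B \ A = 05:10–05:55, 14:05–14:35.
Union of the two gives the symmetric difference.

01:10–02:55, 03:10–04:30, 05:10–05:55, 07:40–13:10, 14:05–14:35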